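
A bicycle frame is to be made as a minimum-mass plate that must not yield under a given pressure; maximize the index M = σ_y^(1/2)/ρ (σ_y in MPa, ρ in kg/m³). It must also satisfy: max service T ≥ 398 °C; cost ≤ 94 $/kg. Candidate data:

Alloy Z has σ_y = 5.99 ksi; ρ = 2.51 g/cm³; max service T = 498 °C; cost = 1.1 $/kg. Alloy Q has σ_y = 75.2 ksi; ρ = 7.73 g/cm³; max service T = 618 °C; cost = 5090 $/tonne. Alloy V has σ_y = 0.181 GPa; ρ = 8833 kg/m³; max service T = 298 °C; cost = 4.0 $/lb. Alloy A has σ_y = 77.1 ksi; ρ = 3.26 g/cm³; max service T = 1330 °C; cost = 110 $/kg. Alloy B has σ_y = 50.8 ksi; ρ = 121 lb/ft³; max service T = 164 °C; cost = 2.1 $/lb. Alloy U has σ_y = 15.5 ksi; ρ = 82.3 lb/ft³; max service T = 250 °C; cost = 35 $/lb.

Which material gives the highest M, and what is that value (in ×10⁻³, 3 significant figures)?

alloy Q, M = 2.95×10⁻³

Screen on constraints: max service T ≥ 398 °C; cost ≤ 94 $/kg. Survivors: alloy Z, alloy Q.
In SI units:
  alloy Z: σ_y = 41.30 MPa, ρ = 2510 kg/m³
  alloy Q: σ_y = 518.5 MPa, ρ = 7730 kg/m³
  alloy Q: M = 2.95×10⁻³
  alloy Z: M = 2.56×10⁻³
Alloy Q has the largest M.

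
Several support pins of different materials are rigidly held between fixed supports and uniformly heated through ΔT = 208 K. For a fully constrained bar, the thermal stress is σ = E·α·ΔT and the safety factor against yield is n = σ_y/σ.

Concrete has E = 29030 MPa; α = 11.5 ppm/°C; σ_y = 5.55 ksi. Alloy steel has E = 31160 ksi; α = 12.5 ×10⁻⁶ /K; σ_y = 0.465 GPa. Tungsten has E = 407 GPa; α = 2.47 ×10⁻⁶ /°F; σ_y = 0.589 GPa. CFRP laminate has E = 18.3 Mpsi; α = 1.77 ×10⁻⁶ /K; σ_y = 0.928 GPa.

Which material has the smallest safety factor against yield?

In consistent units (E in GPa, α in ×10⁻⁶/K, σ_y in MPa):
  concrete: E = 29.03, α = 11.5, σ_y = 38.27 → σ = 69.4 MPa, n = 0.551
  alloy steel: E = 214.8, α = 12.5, σ_y = 465.0 → σ = 559 MPa, n = 0.832
  tungsten: E = 407.0, α = 4.45, σ_y = 589.0 → σ = 376 MPa, n = 1.56
  CFRP laminate: E = 126.2, α = 1.77, σ_y = 928.0 → σ = 46.5 MPa, n = 20.0
Concrete has the lowest safety factor, n = 0.551.

concrete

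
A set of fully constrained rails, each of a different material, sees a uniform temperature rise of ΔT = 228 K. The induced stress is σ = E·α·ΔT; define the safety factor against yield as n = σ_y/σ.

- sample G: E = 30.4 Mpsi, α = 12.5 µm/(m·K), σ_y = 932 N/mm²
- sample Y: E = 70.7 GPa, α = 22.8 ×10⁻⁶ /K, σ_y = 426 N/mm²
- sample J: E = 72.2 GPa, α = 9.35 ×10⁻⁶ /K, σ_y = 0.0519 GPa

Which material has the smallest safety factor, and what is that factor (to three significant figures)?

Per material, after unit conversion:
  sample G: E = 209.6, α = 12.5, σ_y = 932.0 → σ = 597 MPa, n = 1.56
  sample Y: E = 70.70, α = 22.8, σ_y = 426.0 → σ = 368 MPa, n = 1.16
  sample J: E = 72.20, α = 9.35, σ_y = 51.90 → σ = 154 MPa, n = 0.337
Sample J has the lowest safety factor, n = 0.337.

sample J, n = 0.337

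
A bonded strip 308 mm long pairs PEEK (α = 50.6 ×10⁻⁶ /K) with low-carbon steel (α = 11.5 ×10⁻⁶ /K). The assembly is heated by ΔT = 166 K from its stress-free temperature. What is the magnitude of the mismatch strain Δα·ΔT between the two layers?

6.49×10⁻³

Δα = |50.6 − 11.5|×10⁻⁶/K = 39.1×10⁻⁶/K.
Mismatch strain = Δα·ΔT = 39.1×10⁻⁶ × 166.0 = 6.49×10⁻³.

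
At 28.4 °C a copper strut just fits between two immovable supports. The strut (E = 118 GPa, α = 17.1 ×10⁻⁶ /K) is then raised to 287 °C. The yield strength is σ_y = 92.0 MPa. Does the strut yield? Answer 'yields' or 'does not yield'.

ΔT = 258.6 K. Constrained thermal stress σ = E·α·ΔT = 118.0×10³ MPa × 17.1×10⁻⁶ × 258.6 = 522 MPa (compressive).
Compare to σ_y = 92.0 MPa: σ ≥ σ_y, so it yields.

yields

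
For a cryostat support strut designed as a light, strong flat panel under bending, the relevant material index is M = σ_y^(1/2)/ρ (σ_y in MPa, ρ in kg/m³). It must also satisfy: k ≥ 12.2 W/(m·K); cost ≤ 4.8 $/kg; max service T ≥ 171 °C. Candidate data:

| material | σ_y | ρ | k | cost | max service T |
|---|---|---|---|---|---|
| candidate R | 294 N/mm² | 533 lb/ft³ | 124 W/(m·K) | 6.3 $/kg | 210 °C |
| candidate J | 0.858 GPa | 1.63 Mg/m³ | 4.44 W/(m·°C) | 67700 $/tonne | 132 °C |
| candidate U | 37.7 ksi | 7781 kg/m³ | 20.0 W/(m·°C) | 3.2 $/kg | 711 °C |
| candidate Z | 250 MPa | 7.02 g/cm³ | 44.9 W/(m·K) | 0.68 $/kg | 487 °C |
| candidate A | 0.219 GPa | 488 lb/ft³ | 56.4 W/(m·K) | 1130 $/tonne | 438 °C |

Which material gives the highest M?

candidate Z

Screen on constraints: k ≥ 12.2 W/(m·K); cost ≤ 4.8 $/kg; max service T ≥ 171 °C. Survivors: candidate U, candidate Z, candidate A.
Putting every candidate on a common basis:
  candidate U: σ_y = 259.9 MPa, ρ = 7781 kg/m³
  candidate Z: σ_y = 250.0 MPa, ρ = 7020 kg/m³
  candidate A: σ_y = 219.0 MPa, ρ = 7817 kg/m³
  candidate Z: M = 2.25×10⁻³
  candidate U: M = 2.07×10⁻³
  candidate A: M = 1.89×10⁻³
Candidate Z ranks first.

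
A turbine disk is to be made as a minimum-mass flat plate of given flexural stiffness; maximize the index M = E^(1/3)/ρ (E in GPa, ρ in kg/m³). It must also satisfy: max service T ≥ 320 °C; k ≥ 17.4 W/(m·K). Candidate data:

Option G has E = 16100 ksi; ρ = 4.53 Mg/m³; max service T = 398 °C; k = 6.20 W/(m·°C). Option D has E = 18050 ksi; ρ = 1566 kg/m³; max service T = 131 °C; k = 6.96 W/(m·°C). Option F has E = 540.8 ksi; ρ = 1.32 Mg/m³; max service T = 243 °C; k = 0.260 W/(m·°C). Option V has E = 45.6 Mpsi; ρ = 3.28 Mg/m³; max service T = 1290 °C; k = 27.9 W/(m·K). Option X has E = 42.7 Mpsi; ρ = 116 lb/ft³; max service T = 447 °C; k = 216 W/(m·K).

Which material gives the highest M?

Screen on constraints: max service T ≥ 320 °C; k ≥ 17.4 W/(m·K). Survivors: option V, option X.
Convert each candidate to consistent units, then evaluate M:
  option V: E = 314.4 GPa, ρ = 3280 kg/m³
  option X: E = 294.4 GPa, ρ = 1858 kg/m³
  option X: M = 3.58×10⁻³
  option V: M = 2.07×10⁻³
Option X ranks first.

option X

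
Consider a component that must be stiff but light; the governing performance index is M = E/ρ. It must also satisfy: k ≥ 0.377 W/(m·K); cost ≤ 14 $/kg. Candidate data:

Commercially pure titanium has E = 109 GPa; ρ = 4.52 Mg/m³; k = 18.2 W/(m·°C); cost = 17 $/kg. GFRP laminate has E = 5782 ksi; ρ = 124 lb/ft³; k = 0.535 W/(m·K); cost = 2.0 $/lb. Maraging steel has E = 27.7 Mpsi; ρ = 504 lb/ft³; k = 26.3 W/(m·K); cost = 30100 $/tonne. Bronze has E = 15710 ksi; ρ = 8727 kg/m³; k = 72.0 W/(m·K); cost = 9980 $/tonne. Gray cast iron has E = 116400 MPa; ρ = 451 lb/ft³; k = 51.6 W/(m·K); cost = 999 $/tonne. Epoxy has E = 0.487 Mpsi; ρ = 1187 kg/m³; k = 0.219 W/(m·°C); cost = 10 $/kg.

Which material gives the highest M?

GFRP laminate

Screen on constraints: k ≥ 0.377 W/(m·K); cost ≤ 14 $/kg. Survivors: GFRP laminate, bronze, gray cast iron.
Putting every candidate on a common basis:
  GFRP laminate: E = 39.87 GPa, ρ = 1986 kg/m³
  bronze: E = 108.3 GPa, ρ = 8727 kg/m³
  gray cast iron: E = 116.4 GPa, ρ = 7224 kg/m³
  GFRP laminate: M = 20.1 MN·m/kg
  gray cast iron: M = 16.1 MN·m/kg
  bronze: M = 12.4 MN·m/kg
The maximum is for GFRP laminate.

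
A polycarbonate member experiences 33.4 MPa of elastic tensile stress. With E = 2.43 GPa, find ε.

0.0137

ε = σ/E = 33.4 / 2430 = 0.0137.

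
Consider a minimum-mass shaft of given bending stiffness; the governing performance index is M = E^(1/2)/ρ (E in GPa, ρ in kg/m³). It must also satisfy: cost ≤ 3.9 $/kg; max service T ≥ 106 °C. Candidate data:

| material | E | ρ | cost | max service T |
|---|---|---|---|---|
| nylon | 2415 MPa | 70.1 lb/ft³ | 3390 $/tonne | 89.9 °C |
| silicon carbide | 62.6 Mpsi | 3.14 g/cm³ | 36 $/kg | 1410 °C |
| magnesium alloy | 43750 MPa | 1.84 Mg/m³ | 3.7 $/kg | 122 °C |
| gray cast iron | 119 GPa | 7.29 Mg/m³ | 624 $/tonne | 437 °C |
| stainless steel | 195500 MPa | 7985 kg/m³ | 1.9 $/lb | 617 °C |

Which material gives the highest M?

Screen on constraints: cost ≤ 3.9 $/kg; max service T ≥ 106 °C. Survivors: magnesium alloy, gray cast iron.
Putting every candidate on a common basis:
  magnesium alloy: E = 43.75 GPa, ρ = 1840 kg/m³
  gray cast iron: E = 119.0 GPa, ρ = 7290 kg/m³
  magnesium alloy: M = 3.59×10⁻³
  gray cast iron: M = 1.50×10⁻³
The maximum is for magnesium alloy.

magnesium alloy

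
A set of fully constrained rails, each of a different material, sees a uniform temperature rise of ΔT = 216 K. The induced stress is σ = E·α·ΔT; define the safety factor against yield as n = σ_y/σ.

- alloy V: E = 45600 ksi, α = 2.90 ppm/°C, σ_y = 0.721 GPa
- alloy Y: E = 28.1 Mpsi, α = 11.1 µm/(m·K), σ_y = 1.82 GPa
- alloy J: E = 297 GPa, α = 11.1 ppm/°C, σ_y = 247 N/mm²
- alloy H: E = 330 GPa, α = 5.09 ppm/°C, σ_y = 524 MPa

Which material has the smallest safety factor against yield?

alloy J

In consistent units (E in GPa, α in ×10⁻⁶/K, σ_y in MPa):
  alloy V: E = 314.4, α = 2.90, σ_y = 721.0 → σ = 197 MPa, n = 3.66
  alloy Y: E = 193.7, α = 11.1, σ_y = 1820 → σ = 465 MPa, n = 3.92
  alloy J: E = 297.0, α = 11.1, σ_y = 247.0 → σ = 712 MPa, n = 0.347
  alloy H: E = 330.0, α = 5.09, σ_y = 524.0 → σ = 363 MPa, n = 1.44
Smallest n: alloy J with n = 0.347.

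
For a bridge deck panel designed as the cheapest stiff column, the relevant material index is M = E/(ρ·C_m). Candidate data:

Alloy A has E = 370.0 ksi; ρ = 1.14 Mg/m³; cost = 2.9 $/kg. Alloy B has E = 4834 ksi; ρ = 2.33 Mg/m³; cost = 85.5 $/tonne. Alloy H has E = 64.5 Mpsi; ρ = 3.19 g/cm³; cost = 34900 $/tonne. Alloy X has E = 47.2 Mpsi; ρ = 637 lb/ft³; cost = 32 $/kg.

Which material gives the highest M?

alloy B

Putting every candidate on a common basis:
  alloy A: E = 2.551 GPa, ρ = 1140 kg/m³, cost = 2.900 $/kg
  alloy B: E = 33.33 GPa, ρ = 2330 kg/m³, cost = 0.08550 $/kg
  alloy H: E = 444.7 GPa, ρ = 3190 kg/m³, cost = 34.90 $/kg
  alloy X: E = 325.4 GPa, ρ = 10200 kg/m³, cost = 32.00 $/kg
  alloy B: M = 167 MN·m per $
  alloy H: M = 3.99 MN·m per $
  alloy X: M = 0.997 MN·m per $
  alloy A: M = 0.772 MN·m per $
Alloy B has the largest M.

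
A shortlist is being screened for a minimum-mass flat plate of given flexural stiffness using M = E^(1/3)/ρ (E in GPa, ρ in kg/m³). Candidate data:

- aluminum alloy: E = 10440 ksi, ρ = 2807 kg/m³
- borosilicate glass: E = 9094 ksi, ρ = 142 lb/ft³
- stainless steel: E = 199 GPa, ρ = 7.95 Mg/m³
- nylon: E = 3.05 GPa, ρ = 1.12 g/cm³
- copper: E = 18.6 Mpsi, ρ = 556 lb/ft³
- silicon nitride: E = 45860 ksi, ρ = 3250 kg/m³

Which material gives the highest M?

Convert each candidate to consistent units, then evaluate M:
  aluminum alloy: E = 71.98 GPa, ρ = 2807 kg/m³
  borosilicate glass: E = 62.70 GPa, ρ = 2275 kg/m³
  stainless steel: E = 199.0 GPa, ρ = 7950 kg/m³
  nylon: E = 3.050 GPa, ρ = 1120 kg/m³
  copper: E = 128.2 GPa, ρ = 8906 kg/m³
  silicon nitride: E = 316.2 GPa, ρ = 3250 kg/m³
  silicon nitride: M = 2.10×10⁻³
  borosilicate glass: M = 1.75×10⁻³
  aluminum alloy: M = 1.48×10⁻³
  nylon: M = 1.29×10⁻³
  stainless steel: M = 0.734×10⁻³
  copper: M = 0.566×10⁻³
Highest index: silicon nitride.

silicon nitride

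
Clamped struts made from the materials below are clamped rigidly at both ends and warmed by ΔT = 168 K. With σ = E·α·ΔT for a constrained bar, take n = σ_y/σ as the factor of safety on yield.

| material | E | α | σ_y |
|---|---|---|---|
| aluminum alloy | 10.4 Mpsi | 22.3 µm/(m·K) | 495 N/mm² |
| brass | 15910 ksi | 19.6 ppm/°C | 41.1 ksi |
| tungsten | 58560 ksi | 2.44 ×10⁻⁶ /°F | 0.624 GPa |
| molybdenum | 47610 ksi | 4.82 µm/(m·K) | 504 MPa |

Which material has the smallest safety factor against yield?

brass

Converting E to GPa, α to ×10⁻⁶/K, σ_y to MPa, then σ and n for each:
  aluminum alloy: E = 71.71, α = 22.3, σ_y = 495.0 → σ = 269 MPa, n = 1.84
  brass: E = 109.7, α = 19.6, σ_y = 283.4 → σ = 361 MPa, n = 0.785
  tungsten: E = 403.8, α = 4.39, σ_y = 624.0 → σ = 298 MPa, n = 2.09
  molybdenum: E = 328.3, α = 4.82, σ_y = 504.0 → σ = 266 MPa, n = 1.90
Smallest n: brass with n = 0.785.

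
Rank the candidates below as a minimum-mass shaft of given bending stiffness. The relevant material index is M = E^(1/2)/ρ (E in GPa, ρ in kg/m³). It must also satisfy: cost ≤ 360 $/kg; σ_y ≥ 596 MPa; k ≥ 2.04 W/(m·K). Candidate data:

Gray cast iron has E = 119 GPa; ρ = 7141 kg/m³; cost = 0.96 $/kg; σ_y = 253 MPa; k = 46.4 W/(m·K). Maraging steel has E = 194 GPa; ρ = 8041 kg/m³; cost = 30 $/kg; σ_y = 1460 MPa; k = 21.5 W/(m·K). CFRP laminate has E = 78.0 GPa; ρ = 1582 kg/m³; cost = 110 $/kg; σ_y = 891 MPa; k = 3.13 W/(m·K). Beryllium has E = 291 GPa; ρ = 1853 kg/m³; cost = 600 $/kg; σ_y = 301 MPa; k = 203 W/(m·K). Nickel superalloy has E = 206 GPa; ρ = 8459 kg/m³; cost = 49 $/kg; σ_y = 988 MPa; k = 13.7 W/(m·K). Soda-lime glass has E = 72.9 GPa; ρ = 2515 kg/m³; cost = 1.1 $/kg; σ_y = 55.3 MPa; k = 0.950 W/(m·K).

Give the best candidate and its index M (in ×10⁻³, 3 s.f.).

CFRP laminate, M = 5.58×10⁻³

Screen on constraints: cost ≤ 360 $/kg; σ_y ≥ 596 MPa; k ≥ 2.04 W/(m·K). Survivors: maraging steel, CFRP laminate, nickel superalloy.
Computing M directly (units already consistent):
  CFRP laminate: M = 5.58×10⁻³
  maraging steel: M = 1.73×10⁻³
  nickel superalloy: M = 1.70×10⁻³
The maximum is for CFRP laminate.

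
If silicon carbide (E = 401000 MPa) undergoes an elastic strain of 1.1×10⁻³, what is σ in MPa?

E = 401000 MPa = 401.0 GPa.
σ = E·ε = 401000 MPa × 1.1×10⁻³ = 441 MPa.

441 MPa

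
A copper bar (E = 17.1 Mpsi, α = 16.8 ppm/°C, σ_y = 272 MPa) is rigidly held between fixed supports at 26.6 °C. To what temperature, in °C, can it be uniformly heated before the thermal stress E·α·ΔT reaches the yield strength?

164 °C

E = 17.1 Mpsi = 117.9 GPa.
E·α·ΔT = 272.0 MPa ⇒ ΔT = 272.0 / (117.9×10³ × 16.8×10⁻⁶) = 137.3 K.
T = 26.6 + 137.3 = 163.9 °C.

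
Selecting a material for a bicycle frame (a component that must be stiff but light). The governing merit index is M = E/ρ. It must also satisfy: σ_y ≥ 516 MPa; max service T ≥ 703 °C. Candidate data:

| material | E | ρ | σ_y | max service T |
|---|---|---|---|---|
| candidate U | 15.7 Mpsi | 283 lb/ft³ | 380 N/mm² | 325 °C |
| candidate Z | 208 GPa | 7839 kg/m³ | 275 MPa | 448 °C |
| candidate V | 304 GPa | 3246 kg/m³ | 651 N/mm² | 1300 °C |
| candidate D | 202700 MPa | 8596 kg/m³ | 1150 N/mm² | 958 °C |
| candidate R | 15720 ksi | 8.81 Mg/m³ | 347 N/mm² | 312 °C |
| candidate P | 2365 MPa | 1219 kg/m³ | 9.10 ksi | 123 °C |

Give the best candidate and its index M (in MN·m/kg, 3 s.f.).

Screen on constraints: σ_y ≥ 516 MPa; max service T ≥ 703 °C. Survivors: candidate V, candidate D.
Putting every candidate on a common basis:
  candidate V: E = 304.0 GPa, ρ = 3246 kg/m³
  candidate D: E = 202.7 GPa, ρ = 8596 kg/m³
  candidate V: M = 93.7 MN·m/kg
  candidate D: M = 23.6 MN·m/kg
Candidate V ranks first.

candidate V, M = 93.7 MN·m/kg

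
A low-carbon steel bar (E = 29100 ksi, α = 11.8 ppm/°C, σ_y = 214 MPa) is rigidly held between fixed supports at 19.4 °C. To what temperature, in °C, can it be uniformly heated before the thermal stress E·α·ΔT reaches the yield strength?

E = 29100 ksi = 200.6 GPa.
E·α·ΔT = 214.0 MPa ⇒ ΔT = 214.0 / (200.6×10³ × 11.8×10⁻⁶) = 90.39 K.
T = 19.4 + 90.39 = 109.8 °C.

110 °C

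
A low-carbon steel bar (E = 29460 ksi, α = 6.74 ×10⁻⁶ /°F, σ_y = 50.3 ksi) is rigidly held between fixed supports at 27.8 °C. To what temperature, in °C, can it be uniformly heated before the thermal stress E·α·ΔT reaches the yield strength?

E = 29460 ksi = 203.1 GPa.
α = 6.74×10⁻⁶/°F × 9/5 = 12.1×10⁻⁶/K.
σ_y = 50.3 ksi = 346.8 MPa.
E·α·ΔT = 346.8 MPa ⇒ ΔT = 346.8 / (203.1×10³ × 12.1×10⁻⁶) = 140.7 K.
T = 27.8 + 140.7 = 168.5 °C.

169 °C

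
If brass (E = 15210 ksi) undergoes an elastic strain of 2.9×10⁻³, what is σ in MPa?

E = 15210 ksi = 104.9 GPa.
σ = E·ε = 104900 MPa × 2.9×10⁻³ = 304 MPa.

304 MPa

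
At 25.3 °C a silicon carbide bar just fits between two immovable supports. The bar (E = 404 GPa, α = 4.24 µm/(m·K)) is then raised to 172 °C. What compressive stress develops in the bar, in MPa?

ΔT = 146.7 K. Constrained thermal stress σ = E·α·ΔT = 404.0×10³ MPa × 4.24×10⁻⁶ × 146.7 = 251 MPa (compressive).

251 MPa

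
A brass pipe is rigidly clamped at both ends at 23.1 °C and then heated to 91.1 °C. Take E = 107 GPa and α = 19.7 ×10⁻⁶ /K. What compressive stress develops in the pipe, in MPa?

ΔT = 68.00 K. Constrained thermal stress σ = E·α·ΔT = 107.0×10³ MPa × 19.7×10⁻⁶ × 68.00 = 143 MPa (compressive).

143 MPa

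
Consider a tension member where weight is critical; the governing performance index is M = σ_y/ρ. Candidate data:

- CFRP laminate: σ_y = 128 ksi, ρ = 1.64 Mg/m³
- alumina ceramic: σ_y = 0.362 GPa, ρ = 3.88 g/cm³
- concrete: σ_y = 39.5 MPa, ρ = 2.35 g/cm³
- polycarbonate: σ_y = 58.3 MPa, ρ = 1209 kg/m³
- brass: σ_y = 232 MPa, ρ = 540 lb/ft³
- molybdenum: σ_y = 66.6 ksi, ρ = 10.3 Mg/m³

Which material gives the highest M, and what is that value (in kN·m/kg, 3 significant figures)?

In SI units:
  CFRP laminate: σ_y = 882.5 MPa, ρ = 1640 kg/m³
  alumina ceramic: σ_y = 362.0 MPa, ρ = 3880 kg/m³
  concrete: σ_y = 39.50 MPa, ρ = 2350 kg/m³
  polycarbonate: σ_y = 58.30 MPa, ρ = 1209 kg/m³
  brass: σ_y = 232.0 MPa, ρ = 8650 kg/m³
  molybdenum: σ_y = 459.2 MPa, ρ = 10300 kg/m³
  CFRP laminate: M = 538 kN·m/kg
  alumina ceramic: M = 93.3 kN·m/kg
  polycarbonate: M = 48.2 kN·m/kg
  molybdenum: M = 44.6 kN·m/kg
  brass: M = 26.8 kN·m/kg
  concrete: M = 16.8 kN·m/kg
CFRP laminate has the largest M.

CFRP laminate, M = 538 kN·m/kg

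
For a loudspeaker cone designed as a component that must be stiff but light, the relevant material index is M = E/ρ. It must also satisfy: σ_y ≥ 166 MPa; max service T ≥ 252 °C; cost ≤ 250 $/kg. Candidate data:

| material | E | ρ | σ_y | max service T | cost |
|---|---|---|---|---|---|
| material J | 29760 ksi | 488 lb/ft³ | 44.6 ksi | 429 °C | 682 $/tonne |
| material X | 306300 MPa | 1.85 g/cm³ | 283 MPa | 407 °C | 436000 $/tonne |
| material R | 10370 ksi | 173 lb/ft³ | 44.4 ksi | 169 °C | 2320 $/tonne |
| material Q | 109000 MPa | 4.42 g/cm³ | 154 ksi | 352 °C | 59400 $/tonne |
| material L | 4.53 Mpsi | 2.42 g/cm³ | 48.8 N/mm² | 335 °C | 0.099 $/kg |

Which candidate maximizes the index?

material J

Screen on constraints: σ_y ≥ 166 MPa; max service T ≥ 252 °C; cost ≤ 250 $/kg. Survivors: material J, material Q.
After converting to SI:
  material J: E = 205.2 GPa, ρ = 7817 kg/m³
  material Q: E = 109.0 GPa, ρ = 4420 kg/m³
  material J: M = 26.2 MN·m/kg
  material Q: M = 24.7 MN·m/kg
Material J ranks first.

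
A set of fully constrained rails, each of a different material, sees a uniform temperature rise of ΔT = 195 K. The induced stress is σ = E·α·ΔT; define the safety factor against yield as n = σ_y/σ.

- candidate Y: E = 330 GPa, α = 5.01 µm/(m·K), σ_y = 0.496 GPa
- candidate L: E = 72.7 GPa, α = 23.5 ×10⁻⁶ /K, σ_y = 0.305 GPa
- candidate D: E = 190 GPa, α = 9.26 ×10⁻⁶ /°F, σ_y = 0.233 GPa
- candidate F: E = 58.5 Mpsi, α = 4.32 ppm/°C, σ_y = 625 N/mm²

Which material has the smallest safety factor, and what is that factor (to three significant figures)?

candidate D, n = 0.377

In consistent units (E in GPa, α in ×10⁻⁶/K, σ_y in MPa):
  candidate Y: E = 330.0, α = 5.01, σ_y = 496.0 → σ = 322 MPa, n = 1.54
  candidate L: E = 72.70, α = 23.5, σ_y = 305.0 → σ = 333 MPa, n = 0.916
  candidate D: E = 190.0, α = 16.7, σ_y = 233.0 → σ = 618 MPa, n = 0.377
  candidate F: E = 403.3, α = 4.32, σ_y = 625.0 → σ = 340 MPa, n = 1.84
The minimum is candidate D at n = 0.377.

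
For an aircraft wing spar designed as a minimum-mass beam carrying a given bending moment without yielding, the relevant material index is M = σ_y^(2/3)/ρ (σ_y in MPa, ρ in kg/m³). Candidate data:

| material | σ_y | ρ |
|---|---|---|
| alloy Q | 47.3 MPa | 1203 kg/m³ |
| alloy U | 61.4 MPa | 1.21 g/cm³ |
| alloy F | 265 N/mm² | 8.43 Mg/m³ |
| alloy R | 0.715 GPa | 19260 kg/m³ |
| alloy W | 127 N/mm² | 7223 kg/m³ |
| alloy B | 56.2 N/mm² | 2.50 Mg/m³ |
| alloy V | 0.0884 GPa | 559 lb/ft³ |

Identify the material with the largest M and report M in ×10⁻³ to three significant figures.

alloy U, M = 12.9×10⁻³

In SI units:
  alloy Q: σ_y = 47.30 MPa, ρ = 1203 kg/m³
  alloy U: σ_y = 61.40 MPa, ρ = 1210 kg/m³
  alloy F: σ_y = 265.0 MPa, ρ = 8430 kg/m³
  alloy R: σ_y = 715.0 MPa, ρ = 19260 kg/m³
  alloy W: σ_y = 127.0 MPa, ρ = 7223 kg/m³
  alloy B: σ_y = 56.20 MPa, ρ = 2500 kg/m³
  alloy V: σ_y = 88.40 MPa, ρ = 8954 kg/m³
  alloy U: M = 12.9×10⁻³
  alloy Q: M = 10.9×10⁻³
  alloy B: M = 5.87×10⁻³
  alloy F: M = 4.89×10⁻³
  alloy R: M = 4.15×10⁻³
  alloy W: M = 3.50×10⁻³
  alloy V: M = 2.22×10⁻³
Alloy U has the largest M.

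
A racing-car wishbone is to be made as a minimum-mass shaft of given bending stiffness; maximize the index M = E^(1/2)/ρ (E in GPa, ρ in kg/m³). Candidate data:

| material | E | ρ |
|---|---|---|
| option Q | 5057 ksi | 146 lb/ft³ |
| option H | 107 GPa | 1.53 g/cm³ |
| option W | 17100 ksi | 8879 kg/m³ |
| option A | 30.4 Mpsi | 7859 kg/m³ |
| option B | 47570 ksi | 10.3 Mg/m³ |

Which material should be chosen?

option H

Normalizing units and computing the index:
  option Q: E = 34.87 GPa, ρ = 2339 kg/m³
  option H: E = 107.0 GPa, ρ = 1530 kg/m³
  option W: E = 117.9 GPa, ρ = 8879 kg/m³
  option A: E = 209.6 GPa, ρ = 7859 kg/m³
  option B: E = 328.0 GPa, ρ = 10300 kg/m³
  option H: M = 6.76×10⁻³
  option Q: M = 2.52×10⁻³
  option A: M = 1.84×10⁻³
  option B: M = 1.76×10⁻³
  option W: M = 1.22×10⁻³
Option H has the largest M.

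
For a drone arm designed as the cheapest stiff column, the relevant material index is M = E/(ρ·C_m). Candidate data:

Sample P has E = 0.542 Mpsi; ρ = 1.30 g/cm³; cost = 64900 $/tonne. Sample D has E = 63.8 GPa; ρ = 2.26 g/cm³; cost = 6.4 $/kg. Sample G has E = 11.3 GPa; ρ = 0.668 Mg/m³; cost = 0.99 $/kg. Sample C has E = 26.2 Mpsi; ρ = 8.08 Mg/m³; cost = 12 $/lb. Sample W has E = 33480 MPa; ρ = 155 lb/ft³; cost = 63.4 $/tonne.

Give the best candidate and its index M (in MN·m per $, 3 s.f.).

sample W, M = 213 MN·m per $

Convert each candidate to consistent units, then evaluate M:
  sample P: E = 3.737 GPa, ρ = 1300 kg/m³, cost = 64.90 $/kg
  sample D: E = 63.80 GPa, ρ = 2260 kg/m³, cost = 6.400 $/kg
  sample G: E = 11.30 GPa, ρ = 668.0 kg/m³, cost = 0.9900 $/kg
  sample C: E = 180.6 GPa, ρ = 8080 kg/m³, cost = 26.46 $/kg
  sample W: E = 33.48 GPa, ρ = 2483 kg/m³, cost = 0.06340 $/kg
  sample W: M = 213 MN·m per $
  sample G: M = 17.1 MN·m per $
  sample D: M = 4.41 MN·m per $
  sample C: M = 0.845 MN·m per $
  sample P: M = 0.0443 MN·m per $
Sample W has the largest M.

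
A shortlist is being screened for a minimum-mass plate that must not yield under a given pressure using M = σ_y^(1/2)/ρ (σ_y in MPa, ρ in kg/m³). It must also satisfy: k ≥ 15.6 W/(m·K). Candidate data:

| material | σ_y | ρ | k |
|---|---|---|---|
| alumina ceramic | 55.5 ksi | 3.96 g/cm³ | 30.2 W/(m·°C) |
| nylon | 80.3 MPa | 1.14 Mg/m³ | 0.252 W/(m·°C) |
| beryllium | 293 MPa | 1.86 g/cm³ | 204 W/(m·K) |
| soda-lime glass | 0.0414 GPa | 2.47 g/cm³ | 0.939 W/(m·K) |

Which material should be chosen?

beryllium

Screen on constraints: k ≥ 15.6 W/(m·K). Survivors: alumina ceramic, beryllium.
Convert each candidate to consistent units, then evaluate M:
  alumina ceramic: σ_y = 382.7 MPa, ρ = 3960 kg/m³
  beryllium: σ_y = 293.0 MPa, ρ = 1860 kg/m³
  beryllium: M = 9.20×10⁻³
  alumina ceramic: M = 4.94×10⁻³
Highest index: beryllium.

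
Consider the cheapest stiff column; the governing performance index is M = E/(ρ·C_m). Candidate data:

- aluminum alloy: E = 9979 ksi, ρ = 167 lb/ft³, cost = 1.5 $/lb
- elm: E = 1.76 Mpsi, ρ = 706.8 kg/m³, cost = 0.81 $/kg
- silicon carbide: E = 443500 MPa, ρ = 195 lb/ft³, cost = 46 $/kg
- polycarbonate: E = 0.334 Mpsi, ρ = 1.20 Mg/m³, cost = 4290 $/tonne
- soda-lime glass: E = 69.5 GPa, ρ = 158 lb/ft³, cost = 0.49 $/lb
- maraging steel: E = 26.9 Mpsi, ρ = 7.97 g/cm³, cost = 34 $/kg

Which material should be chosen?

soda-lime glass

In SI units:
  aluminum alloy: E = 68.80 GPa, ρ = 2675 kg/m³, cost = 3.307 $/kg
  elm: E = 12.13 GPa, ρ = 706.8 kg/m³, cost = 0.8100 $/kg
  silicon carbide: E = 443.5 GPa, ρ = 3124 kg/m³, cost = 46.00 $/kg
  polycarbonate: E = 2.303 GPa, ρ = 1200 kg/m³, cost = 4.290 $/kg
  soda-lime glass: E = 69.50 GPa, ρ = 2531 kg/m³, cost = 1.080 $/kg
  maraging steel: E = 185.5 GPa, ρ = 7970 kg/m³, cost = 34.00 $/kg
  soda-lime glass: M = 25.4 MN·m per $
  elm: M = 21.2 MN·m per $
  aluminum alloy: M = 7.78 MN·m per $
  silicon carbide: M = 3.09 MN·m per $
  maraging steel: M = 0.684 MN·m per $
  polycarbonate: M = 0.447 MN·m per $
The maximum is for soda-lime glass.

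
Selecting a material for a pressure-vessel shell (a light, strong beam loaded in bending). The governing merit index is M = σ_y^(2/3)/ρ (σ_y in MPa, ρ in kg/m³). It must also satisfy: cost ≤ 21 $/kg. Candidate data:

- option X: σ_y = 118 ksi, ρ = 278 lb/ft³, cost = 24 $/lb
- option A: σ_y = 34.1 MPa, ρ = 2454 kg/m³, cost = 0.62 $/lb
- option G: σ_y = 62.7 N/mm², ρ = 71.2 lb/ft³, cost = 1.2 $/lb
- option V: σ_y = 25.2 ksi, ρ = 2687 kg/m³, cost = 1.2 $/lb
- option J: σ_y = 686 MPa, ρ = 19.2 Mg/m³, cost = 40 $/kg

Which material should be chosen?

option G

Screen on constraints: cost ≤ 21 $/kg. Survivors: option A, option G, option V.
Convert each candidate to consistent units, then evaluate M:
  option A: σ_y = 34.10 MPa, ρ = 2454 kg/m³
  option G: σ_y = 62.70 MPa, ρ = 1141 kg/m³
  option V: σ_y = 173.7 MPa, ρ = 2687 kg/m³
  option G: M = 13.8×10⁻³
  option V: M = 11.6×10⁻³
  option A: M = 4.29×10⁻³
Option G ranks first.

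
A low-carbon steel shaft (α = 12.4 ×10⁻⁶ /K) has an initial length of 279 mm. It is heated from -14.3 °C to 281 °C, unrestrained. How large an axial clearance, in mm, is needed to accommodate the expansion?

ΔT = 281 − (-14.3) = 295.3 K.
ΔL = α·L₀·ΔT = 12.4×10⁻⁶ × 279 mm × 295.3 K = 1.02 mm.

1.02 mm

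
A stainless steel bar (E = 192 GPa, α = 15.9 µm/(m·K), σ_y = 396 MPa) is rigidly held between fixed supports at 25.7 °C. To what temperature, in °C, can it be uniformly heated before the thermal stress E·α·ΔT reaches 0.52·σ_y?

93.2 °C

E·α·ΔT = 205.9 MPa ⇒ ΔT = 205.9 / (192.0×10³ × 15.9×10⁻⁶) = 67.45 K.
T = 25.7 + 67.45 = 93.15 °C.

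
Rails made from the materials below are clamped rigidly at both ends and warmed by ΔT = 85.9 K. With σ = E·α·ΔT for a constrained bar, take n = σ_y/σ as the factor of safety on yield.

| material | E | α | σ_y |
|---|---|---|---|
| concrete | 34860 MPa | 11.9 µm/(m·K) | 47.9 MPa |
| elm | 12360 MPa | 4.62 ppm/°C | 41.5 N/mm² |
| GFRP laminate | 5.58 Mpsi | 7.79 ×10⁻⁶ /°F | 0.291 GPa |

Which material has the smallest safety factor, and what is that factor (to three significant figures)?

concrete, n = 1.34

Converting E to GPa, α to ×10⁻⁶/K, σ_y to MPa, then σ and n for each:
  concrete: E = 34.86, α = 11.9, σ_y = 47.90 → σ = 35.6 MPa, n = 1.34
  elm: E = 12.36, α = 4.62, σ_y = 41.50 → σ = 4.91 MPa, n = 8.46
  GFRP laminate: E = 38.47, α = 14.0, σ_y = 291.0 → σ = 46.3 MPa, n = 6.28
Smallest n: concrete with n = 1.34.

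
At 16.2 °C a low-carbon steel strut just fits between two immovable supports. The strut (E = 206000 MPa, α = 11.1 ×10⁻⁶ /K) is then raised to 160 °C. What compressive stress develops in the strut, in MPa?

329 MPa

E = 206000 MPa = 206.0 GPa.
ΔT = 143.8 K. Constrained thermal stress σ = E·α·ΔT = 206.0×10³ MPa × 11.1×10⁻⁶ × 143.8 = 329 MPa (compressive).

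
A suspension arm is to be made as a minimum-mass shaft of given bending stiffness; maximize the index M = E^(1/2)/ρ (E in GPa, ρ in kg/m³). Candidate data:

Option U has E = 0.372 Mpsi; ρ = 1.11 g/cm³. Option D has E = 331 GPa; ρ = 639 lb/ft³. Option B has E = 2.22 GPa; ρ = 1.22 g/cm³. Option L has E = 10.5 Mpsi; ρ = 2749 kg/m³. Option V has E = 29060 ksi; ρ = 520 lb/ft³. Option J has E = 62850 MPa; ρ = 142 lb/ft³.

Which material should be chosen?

option J

After converting to SI:
  option U: E = 2.565 GPa, ρ = 1110 kg/m³
  option D: E = 331.0 GPa, ρ = 10240 kg/m³
  option B: E = 2.220 GPa, ρ = 1220 kg/m³
  option L: E = 72.39 GPa, ρ = 2749 kg/m³
  option V: E = 200.4 GPa, ρ = 8330 kg/m³
  option J: E = 62.85 GPa, ρ = 2275 kg/m³
  option J: M = 3.49×10⁻³
  option L: M = 3.10×10⁻³
  option D: M = 1.78×10⁻³
  option V: M = 1.70×10⁻³
  option U: M = 1.44×10⁻³
  option B: M = 1.22×10⁻³
The maximum is for option J.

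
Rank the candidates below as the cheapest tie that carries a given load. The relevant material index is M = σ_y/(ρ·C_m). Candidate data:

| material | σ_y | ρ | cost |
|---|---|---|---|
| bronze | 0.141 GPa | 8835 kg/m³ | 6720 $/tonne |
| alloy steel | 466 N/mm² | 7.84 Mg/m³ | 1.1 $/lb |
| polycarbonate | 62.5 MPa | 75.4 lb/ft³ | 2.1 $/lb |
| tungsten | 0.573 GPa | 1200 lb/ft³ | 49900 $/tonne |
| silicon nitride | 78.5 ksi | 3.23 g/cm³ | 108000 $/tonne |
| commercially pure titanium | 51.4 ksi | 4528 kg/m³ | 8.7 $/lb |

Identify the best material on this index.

alloy steel

In SI units:
  bronze: σ_y = 141.0 MPa, ρ = 8835 kg/m³, cost = 6.720 $/kg
  alloy steel: σ_y = 466.0 MPa, ρ = 7840 kg/m³, cost = 2.425 $/kg
  polycarbonate: σ_y = 62.50 MPa, ρ = 1208 kg/m³, cost = 4.630 $/kg
  tungsten: σ_y = 573.0 MPa, ρ = 19220 kg/m³, cost = 49.90 $/kg
  silicon nitride: σ_y = 541.2 MPa, ρ = 3230 kg/m³, cost = 108.0 $/kg
  commercially pure titanium: σ_y = 354.4 MPa, ρ = 4528 kg/m³, cost = 19.18 $/kg
  alloy steel: M = 24.5 kN·m per $
  polycarbonate: M = 11.2 kN·m per $
  commercially pure titanium: M = 4.08 kN·m per $
  bronze: M = 2.37 kN·m per $
  silicon nitride: M = 1.55 kN·m per $
  tungsten: M = 0.597 kN·m per $
Alloy steel has the largest M.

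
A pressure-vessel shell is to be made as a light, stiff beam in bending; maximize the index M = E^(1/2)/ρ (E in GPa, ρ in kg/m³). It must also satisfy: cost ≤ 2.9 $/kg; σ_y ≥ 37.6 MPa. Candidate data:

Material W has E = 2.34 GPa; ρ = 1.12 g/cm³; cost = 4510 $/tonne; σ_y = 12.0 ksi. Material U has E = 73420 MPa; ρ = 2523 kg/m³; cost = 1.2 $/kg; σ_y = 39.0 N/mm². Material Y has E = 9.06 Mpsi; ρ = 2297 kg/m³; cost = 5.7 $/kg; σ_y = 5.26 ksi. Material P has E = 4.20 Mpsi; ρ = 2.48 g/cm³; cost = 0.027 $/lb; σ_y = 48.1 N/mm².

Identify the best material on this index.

material U

Screen on constraints: cost ≤ 2.9 $/kg; σ_y ≥ 37.6 MPa. Survivors: material U, material P.
Putting every candidate on a common basis:
  material U: E = 73.42 GPa, ρ = 2523 kg/m³
  material P: E = 28.96 GPa, ρ = 2480 kg/m³
  material U: M = 3.40×10⁻³
  material P: M = 2.17×10⁻³
Material U ranks first.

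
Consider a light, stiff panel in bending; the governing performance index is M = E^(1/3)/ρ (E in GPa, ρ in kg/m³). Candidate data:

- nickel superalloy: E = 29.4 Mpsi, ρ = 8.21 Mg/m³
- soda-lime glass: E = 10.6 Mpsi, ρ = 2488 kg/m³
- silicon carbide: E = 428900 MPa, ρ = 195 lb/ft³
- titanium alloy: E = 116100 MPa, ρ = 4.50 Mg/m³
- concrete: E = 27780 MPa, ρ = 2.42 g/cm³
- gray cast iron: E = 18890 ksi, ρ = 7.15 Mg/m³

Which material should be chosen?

silicon carbide

Putting every candidate on a common basis:
  nickel superalloy: E = 202.7 GPa, ρ = 8210 kg/m³
  soda-lime glass: E = 73.08 GPa, ρ = 2488 kg/m³
  silicon carbide: E = 428.9 GPa, ρ = 3124 kg/m³
  titanium alloy: E = 116.1 GPa, ρ = 4500 kg/m³
  concrete: E = 27.78 GPa, ρ = 2420 kg/m³
  gray cast iron: E = 130.2 GPa, ρ = 7150 kg/m³
  silicon carbide: M = 2.41×10⁻³
  soda-lime glass: M = 1.68×10⁻³
  concrete: M = 1.25×10⁻³
  titanium alloy: M = 1.08×10⁻³
  nickel superalloy: M = 0.716×10⁻³
  gray cast iron: M = 0.709×10⁻³
The maximum is for silicon carbide.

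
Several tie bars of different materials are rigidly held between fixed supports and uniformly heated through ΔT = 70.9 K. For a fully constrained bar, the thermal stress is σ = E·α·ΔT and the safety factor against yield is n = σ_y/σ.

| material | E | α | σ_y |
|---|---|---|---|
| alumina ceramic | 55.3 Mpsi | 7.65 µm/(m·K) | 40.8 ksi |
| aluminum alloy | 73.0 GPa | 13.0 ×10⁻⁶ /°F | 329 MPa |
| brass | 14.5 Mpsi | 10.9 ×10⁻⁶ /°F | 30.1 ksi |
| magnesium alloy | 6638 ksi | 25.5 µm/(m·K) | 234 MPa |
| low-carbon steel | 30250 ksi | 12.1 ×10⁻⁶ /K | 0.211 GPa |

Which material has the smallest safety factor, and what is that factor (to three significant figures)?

low-carbon steel, n = 1.18

With everything in SI (GPa, ×10⁻⁶/K, MPa):
  alumina ceramic: E = 381.3, α = 7.65, σ_y = 281.3 → σ = 207 MPa, n = 1.36
  aluminum alloy: E = 73.00, α = 23.4, σ_y = 329.0 → σ = 121 MPa, n = 2.72
  brass: E = 99.97, α = 19.6, σ_y = 207.5 → σ = 139 MPa, n = 1.49
  magnesium alloy: E = 45.77, α = 25.5, σ_y = 234.0 → σ = 82.7 MPa, n = 2.83
  low-carbon steel: E = 208.6, α = 12.1, σ_y = 211.0 → σ = 179 MPa, n = 1.18
Smallest n: low-carbon steel with n = 1.18.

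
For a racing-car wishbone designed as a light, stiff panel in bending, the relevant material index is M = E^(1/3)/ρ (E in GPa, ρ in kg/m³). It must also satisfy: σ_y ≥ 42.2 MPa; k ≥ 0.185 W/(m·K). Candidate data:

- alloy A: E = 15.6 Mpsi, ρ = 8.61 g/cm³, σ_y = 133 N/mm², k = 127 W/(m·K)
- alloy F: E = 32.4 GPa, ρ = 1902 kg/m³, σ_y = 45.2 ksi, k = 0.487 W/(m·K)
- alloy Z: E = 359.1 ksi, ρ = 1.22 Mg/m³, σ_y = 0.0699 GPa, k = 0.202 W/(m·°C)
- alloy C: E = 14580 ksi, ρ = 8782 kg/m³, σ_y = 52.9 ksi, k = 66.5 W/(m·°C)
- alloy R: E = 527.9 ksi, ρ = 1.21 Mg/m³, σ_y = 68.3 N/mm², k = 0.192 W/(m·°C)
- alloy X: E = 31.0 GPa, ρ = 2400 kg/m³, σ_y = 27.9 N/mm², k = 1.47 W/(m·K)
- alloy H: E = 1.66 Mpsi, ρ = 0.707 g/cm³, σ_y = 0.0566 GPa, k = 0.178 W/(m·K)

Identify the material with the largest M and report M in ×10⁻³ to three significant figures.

alloy F, M = 1.68×10⁻³

Screen on constraints: σ_y ≥ 42.2 MPa; k ≥ 0.185 W/(m·K). Survivors: alloy A, alloy F, alloy Z, alloy C, alloy R.
Convert each candidate to consistent units, then evaluate M:
  alloy A: E = 107.6 GPa, ρ = 8610 kg/m³
  alloy F: E = 32.40 GPa, ρ = 1902 kg/m³
  alloy Z: E = 2.476 GPa, ρ = 1220 kg/m³
  alloy C: E = 100.5 GPa, ρ = 8782 kg/m³
  alloy R: E = 3.640 GPa, ρ = 1210 kg/m³
  alloy F: M = 1.68×10⁻³
  alloy R: M = 1.27×10⁻³
  alloy Z: M = 1.11×10⁻³
  alloy A: M = 0.552×10⁻³
  alloy C: M = 0.529×10⁻³
Highest index: alloy F.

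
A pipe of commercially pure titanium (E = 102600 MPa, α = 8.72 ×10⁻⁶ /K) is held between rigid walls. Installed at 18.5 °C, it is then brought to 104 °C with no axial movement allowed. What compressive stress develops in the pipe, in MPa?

E = 102600 MPa = 102.6 GPa.
ΔT = 85.50 K. Constrained thermal stress σ = E·α·ΔT = 102.6×10³ MPa × 8.72×10⁻⁶ × 85.50 = 76.5 MPa (compressive).

76.5 MPa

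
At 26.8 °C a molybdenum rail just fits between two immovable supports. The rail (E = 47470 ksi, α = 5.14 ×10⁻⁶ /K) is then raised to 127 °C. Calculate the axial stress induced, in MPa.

169 MPa

E = 47470 ksi = 327.3 GPa.
ΔT = 100.2 K. Constrained thermal stress σ = E·α·ΔT = 327.3×10³ MPa × 5.14×10⁻⁶ × 100.2 = 169 MPa (compressive).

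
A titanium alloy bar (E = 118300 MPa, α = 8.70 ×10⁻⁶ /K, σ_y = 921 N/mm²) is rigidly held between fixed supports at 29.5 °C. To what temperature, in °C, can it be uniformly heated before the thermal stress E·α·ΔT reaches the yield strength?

E = 118300 MPa = 118.3 GPa.
σ_y = 921 N/mm² = 921.0 MPa.
E·α·ΔT = 921.0 MPa ⇒ ΔT = 921.0 / (118.3×10³ × 8.70×10⁻⁶) = 894.9 K.
T = 29.5 + 894.9 = 924.4 °C.

924 °C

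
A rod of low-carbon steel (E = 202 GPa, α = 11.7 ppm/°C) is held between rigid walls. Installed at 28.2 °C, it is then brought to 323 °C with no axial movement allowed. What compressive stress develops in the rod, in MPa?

697 MPa

ΔT = 294.8 K. Constrained thermal stress σ = E·α·ΔT = 202.0×10³ MPa × 11.7×10⁻⁶ × 294.8 = 697 MPa (compressive).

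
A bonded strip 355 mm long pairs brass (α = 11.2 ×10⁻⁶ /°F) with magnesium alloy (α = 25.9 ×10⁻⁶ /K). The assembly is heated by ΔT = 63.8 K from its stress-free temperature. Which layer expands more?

magnesium alloy

brass: α = 11.2×10⁻⁶/°F × 9/5 = 20.2×10⁻⁶/K.
α(brass) = 20.2×10⁻⁶/K vs α(magnesium alloy) = 25.9×10⁻⁶/K.
Higher α expands more for the same ΔT: magnesium alloy.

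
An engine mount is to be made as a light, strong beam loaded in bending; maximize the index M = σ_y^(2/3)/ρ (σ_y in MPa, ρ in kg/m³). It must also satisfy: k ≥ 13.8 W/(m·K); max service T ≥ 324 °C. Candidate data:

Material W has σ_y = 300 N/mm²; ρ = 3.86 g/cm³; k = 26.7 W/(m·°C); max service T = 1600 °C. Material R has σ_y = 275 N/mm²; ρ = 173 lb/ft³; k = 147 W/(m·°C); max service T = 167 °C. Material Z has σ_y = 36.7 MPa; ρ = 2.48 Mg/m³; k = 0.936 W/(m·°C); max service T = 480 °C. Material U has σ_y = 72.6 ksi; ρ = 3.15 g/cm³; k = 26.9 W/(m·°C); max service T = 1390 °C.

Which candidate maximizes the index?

material U

Screen on constraints: k ≥ 13.8 W/(m·K); max service T ≥ 324 °C. Survivors: material W, material U.
After converting to SI:
  material W: σ_y = 300.0 MPa, ρ = 3860 kg/m³
  material U: σ_y = 500.6 MPa, ρ = 3150 kg/m³
  material U: M = 20.0×10⁻³
  material W: M = 11.6×10⁻³
The maximum is for material U.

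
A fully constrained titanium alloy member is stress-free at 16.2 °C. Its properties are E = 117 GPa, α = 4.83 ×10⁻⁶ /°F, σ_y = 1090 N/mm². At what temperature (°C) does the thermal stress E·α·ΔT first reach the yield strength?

α = 4.83×10⁻⁶/°F × 9/5 = 8.69×10⁻⁶/K.
σ_y = 1090 N/mm² = 1090 MPa.
E·α·ΔT = 1090 MPa ⇒ ΔT = 1090 / (117.0×10³ × 8.69×10⁻⁶) = 1072 K.
T = 16.2 + 1072 = 1088 °C.

1090 °C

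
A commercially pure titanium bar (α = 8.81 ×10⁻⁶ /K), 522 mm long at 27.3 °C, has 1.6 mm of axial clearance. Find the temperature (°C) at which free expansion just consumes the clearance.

375 °C

α·L₀·ΔT = 1.6 mm ⇒ ΔT = 1.6 / (8.81×10⁻⁶ × 522.0) = 347.9 K.
T = 27.3 + 347.9 = 375.2 °C.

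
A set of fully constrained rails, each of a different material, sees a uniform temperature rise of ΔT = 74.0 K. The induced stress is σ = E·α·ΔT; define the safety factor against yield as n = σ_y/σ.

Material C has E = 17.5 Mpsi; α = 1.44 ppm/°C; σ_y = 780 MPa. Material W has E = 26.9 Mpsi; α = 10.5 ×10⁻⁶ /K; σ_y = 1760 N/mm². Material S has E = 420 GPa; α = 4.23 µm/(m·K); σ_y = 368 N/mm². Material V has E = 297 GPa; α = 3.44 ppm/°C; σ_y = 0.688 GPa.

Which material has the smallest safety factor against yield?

material S

Converting E to GPa, α to ×10⁻⁶/K, σ_y to MPa, then σ and n for each:
  material C: E = 120.7, α = 1.44, σ_y = 780.0 → σ = 12.9 MPa, n = 60.7
  material W: E = 185.5, α = 10.5, σ_y = 1760 → σ = 144 MPa, n = 12.2
  material S: E = 420.0, α = 4.23, σ_y = 368.0 → σ = 131 MPa, n = 2.80
  material V: E = 297.0, α = 3.44, σ_y = 688.0 → σ = 75.6 MPa, n = 9.10
Smallest n: material S with n = 2.80.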